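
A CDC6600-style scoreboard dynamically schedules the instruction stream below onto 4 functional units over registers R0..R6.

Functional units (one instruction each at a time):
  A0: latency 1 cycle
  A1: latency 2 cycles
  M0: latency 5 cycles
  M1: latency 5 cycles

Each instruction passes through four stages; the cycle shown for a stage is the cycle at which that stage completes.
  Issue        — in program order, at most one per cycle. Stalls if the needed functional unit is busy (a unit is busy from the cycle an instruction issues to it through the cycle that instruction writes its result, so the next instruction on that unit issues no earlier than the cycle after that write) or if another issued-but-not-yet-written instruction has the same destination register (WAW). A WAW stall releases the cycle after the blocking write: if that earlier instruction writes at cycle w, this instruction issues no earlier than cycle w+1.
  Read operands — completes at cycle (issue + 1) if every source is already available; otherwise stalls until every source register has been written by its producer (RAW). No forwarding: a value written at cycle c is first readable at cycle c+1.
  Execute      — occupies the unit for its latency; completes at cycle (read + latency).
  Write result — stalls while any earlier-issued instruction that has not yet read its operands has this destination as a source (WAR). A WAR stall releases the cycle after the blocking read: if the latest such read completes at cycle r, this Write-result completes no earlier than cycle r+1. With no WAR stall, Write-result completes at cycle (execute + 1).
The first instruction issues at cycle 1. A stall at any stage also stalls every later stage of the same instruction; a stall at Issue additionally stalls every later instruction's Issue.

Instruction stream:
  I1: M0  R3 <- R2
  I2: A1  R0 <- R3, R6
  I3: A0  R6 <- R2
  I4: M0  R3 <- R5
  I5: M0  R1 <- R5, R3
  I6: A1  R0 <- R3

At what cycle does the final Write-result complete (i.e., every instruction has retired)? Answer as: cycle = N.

cycle = 24

1) issue 1, read 2, done 7, write 8
2) issue 2, read 9, done 11, write 12  <RAW R3: wait I1 write@8>
3) issue 3, read 4, done 5, write 10  <WAR R6: wait I2 read@9>
4) issue 9, read 10, done 15, write 16  <struct: M0 busy until I1 writes@8>
5) issue 17, read 18, done 23, write 24  <struct: M0 busy until I4 writes@16>
6) issue 18, read 19, done 21, write 22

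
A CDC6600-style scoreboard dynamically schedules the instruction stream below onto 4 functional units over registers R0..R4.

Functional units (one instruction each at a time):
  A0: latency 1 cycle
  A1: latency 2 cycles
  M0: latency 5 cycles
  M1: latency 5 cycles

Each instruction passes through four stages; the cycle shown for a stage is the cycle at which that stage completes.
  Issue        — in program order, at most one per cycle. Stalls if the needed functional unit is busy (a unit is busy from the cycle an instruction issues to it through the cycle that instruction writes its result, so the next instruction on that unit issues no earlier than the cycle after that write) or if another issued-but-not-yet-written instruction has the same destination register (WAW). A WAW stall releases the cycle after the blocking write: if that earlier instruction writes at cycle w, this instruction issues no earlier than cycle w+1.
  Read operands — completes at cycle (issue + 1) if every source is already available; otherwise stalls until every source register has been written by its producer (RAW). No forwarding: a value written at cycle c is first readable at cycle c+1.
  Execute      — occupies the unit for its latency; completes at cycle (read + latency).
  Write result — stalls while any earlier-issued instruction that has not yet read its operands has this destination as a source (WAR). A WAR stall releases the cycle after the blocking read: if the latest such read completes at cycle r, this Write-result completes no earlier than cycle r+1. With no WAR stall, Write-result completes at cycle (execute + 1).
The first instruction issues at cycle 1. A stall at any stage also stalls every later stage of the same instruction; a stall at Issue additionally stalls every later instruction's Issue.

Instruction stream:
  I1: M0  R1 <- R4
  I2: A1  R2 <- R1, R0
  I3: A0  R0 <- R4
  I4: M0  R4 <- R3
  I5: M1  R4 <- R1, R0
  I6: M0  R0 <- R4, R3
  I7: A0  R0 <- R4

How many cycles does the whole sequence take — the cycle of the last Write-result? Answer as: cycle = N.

I1 -> (1, 2, 7, 8)
I2 -> (2, 9, 11, 12)  // RAW R1: wait I1 write@8
I3 -> (3, 4, 5, 10)  // WAR R0: wait I2 read@9
I4 -> (9, 10, 15, 16)  // struct: M0 busy until I1 writes@8
I5 -> (17, 18, 23, 24)  // WAW R4: wait I4 write@16
I6 -> (18, 25, 30, 31)  // RAW R4: wait I5 write@24
I7 -> (32, 33, 34, 35)  // WAW R0: wait I6 write@31

cycle = 35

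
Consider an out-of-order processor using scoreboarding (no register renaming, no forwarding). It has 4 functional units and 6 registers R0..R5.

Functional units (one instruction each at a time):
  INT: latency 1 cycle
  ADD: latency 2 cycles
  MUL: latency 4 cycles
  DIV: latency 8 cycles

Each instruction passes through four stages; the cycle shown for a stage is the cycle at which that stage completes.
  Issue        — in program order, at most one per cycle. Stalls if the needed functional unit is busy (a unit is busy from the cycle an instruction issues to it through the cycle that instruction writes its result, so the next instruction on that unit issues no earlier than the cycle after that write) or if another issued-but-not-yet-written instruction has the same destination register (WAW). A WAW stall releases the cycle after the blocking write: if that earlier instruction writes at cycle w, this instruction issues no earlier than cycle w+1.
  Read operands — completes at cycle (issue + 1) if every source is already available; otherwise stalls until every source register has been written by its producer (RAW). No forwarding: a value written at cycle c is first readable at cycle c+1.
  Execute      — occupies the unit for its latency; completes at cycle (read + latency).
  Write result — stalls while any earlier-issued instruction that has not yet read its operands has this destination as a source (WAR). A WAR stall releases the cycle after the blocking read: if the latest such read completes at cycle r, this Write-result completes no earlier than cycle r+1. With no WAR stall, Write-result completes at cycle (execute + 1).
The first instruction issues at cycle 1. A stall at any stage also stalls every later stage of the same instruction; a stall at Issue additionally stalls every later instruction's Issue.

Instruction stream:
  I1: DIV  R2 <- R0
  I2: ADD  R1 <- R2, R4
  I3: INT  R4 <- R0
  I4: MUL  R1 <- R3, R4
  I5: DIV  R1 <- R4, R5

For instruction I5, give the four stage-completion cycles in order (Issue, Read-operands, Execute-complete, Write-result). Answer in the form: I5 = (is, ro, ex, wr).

cycle 1: I1 issues→DIV
cycle 2: I1 reads · I2 issues→ADD
cycle 3: I3 issues→INT
cycle 4: I3 reads
cycle 5: I3 exec-done
cycle 10: I1 exec-done
cycle 11: I1 writes R2
cycle 12: I2 reads
cycle 13: I3 writes R4
cycle 14: I2 exec-done
cycle 15: I2 writes R1
cycle 16: I4 issues→MUL
cycle 17: I4 reads
cycle 21: I4 exec-done
cycle 22: I4 writes R1
cycle 23: I5 issues→DIV
cycle 24: I5 reads
cycle 32: I5 exec-done
cycle 33: I5 writes R1

I5 = (23, 24, 32, 33)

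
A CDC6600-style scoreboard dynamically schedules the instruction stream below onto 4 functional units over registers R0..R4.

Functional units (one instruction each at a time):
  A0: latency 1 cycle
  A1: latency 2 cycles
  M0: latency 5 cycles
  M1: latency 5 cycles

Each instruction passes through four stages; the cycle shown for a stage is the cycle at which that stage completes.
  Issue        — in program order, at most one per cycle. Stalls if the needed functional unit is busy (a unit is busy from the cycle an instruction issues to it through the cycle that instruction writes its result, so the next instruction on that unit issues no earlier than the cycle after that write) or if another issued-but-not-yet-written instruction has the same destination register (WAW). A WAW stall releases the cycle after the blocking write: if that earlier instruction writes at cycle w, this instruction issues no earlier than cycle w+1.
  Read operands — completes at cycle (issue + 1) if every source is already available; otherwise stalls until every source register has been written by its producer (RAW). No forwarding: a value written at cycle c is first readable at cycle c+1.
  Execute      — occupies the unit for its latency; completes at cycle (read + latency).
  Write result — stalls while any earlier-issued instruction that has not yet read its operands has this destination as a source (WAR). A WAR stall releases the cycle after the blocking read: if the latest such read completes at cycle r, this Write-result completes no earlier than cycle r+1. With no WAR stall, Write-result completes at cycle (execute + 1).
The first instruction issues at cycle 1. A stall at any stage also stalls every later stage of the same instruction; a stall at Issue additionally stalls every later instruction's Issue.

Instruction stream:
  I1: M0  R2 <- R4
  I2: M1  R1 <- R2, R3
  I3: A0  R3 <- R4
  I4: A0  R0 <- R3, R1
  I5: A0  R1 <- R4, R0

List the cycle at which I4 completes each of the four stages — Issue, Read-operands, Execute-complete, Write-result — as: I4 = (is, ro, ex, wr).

I4 = (11, 16, 17, 18)

c1: I1→M0
c2: I1 RO | I2→M1
c3: I3→A0
c4: I3 RO
c5: I3 EX
c7: I1 EX
c8: I1 WR R2
c9: I2 RO
c10: I3 WR R3
c11: I4→A0
c14: I2 EX
c15: I2 WR R1
c16: I4 RO
c17: I4 EX
c18: I4 WR R0
c19: I5→A0
c20: I5 RO
c21: I5 EX
c22: I5 WR R1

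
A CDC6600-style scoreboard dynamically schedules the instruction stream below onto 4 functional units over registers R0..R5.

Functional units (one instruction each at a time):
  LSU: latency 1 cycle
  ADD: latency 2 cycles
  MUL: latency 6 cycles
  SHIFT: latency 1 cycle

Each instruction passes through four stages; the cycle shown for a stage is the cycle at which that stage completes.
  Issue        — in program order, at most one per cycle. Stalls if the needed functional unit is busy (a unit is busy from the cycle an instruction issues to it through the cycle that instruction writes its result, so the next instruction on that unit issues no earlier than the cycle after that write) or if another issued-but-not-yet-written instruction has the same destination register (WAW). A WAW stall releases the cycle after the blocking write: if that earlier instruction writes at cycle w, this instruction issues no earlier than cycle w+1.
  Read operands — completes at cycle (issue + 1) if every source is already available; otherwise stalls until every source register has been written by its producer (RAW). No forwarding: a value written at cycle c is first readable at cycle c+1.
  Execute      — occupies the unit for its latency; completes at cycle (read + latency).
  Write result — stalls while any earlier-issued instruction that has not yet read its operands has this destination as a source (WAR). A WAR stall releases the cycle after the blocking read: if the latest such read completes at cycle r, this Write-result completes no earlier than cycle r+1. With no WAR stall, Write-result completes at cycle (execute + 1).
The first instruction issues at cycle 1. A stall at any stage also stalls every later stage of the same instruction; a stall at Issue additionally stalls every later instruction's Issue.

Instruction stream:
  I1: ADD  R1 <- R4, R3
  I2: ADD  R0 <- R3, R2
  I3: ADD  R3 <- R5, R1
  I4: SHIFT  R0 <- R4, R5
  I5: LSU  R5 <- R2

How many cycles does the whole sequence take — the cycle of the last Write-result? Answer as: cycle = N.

cycle = 16

[I1] 1/2/4/5
[I2] 6/7/9/10  (struct: ADD busy until I1 writes@5)
[I3] 11/12/14/15  (struct: ADD busy until I2 writes@10)
[I4] 12/13/14/15
[I5] 13/14/15/16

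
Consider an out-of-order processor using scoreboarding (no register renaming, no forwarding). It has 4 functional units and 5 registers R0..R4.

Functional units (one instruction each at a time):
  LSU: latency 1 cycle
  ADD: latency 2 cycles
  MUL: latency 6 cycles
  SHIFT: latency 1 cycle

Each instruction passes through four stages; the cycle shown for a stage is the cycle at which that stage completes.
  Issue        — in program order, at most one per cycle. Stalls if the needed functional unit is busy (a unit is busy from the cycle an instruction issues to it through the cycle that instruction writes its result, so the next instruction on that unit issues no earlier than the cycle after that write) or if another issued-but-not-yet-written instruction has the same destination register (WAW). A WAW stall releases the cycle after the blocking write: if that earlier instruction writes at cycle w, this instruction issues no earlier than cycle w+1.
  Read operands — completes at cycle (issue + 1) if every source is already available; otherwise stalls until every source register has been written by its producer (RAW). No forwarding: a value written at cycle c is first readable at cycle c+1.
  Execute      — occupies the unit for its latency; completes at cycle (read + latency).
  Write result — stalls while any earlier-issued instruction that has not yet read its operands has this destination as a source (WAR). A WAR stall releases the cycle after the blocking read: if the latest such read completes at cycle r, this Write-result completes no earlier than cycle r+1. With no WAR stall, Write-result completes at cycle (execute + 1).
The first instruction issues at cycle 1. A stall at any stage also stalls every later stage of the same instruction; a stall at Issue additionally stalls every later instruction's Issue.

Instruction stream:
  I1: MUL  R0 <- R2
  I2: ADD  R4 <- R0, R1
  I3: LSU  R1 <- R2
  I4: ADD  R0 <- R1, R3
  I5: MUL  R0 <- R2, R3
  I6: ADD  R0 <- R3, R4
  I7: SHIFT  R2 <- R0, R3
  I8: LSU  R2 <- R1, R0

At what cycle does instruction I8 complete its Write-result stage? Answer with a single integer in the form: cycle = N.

I1  is:1  ro:2  ex:8  wr:9
I2  is:2  ro:10  ex:12  wr:13  — RAW R0: wait I1 write@9
I3  is:3  ro:4  ex:5  wr:11  — WAR R1: wait I2 read@10
I4  is:14  ro:15  ex:17  wr:18  — struct: ADD busy until I2 writes@13
I5  is:19  ro:20  ex:26  wr:27  — WAW R0: wait I4 write@18
I6  is:28  ro:29  ex:31  wr:32  — WAW R0: wait I5 write@27
I7  is:29  ro:33  ex:34  wr:35  — RAW R0: wait I6 write@32
I8  is:36  ro:37  ex:38  wr:39  — WAW R2: wait I7 write@35

cycle = 39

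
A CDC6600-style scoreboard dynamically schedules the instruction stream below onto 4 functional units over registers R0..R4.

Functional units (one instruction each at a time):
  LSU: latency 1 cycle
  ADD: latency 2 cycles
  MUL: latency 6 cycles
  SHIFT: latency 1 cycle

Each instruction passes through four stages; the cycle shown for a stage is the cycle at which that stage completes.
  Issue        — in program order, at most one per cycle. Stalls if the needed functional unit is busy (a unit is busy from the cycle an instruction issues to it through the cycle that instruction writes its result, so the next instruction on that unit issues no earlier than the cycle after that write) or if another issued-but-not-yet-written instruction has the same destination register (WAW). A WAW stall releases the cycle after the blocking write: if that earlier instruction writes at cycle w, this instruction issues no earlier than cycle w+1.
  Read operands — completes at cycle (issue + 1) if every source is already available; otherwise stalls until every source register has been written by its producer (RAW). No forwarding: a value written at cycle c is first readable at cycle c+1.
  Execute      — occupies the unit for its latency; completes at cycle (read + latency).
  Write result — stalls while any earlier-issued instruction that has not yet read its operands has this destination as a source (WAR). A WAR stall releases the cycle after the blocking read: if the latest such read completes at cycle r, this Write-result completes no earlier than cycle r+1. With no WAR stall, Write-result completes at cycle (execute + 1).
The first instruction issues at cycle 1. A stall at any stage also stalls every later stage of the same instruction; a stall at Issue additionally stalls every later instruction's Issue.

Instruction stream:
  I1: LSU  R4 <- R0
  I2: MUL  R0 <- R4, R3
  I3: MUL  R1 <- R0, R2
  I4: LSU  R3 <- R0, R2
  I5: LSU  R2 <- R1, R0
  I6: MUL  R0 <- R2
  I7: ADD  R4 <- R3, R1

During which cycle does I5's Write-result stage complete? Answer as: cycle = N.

c1: I1→LSU
c2: I1 RO · I2→MUL
c3: I1 EX
c4: I1 WR R4
c5: I2 RO
c11: I2 EX
c12: I2 WR R0
c13: I3→MUL
c14: I3 RO · I4→LSU
c15: I4 RO
c16: I4 EX
c17: I4 WR R3
c18: I5→LSU
c20: I3 EX
c21: I3 WR R1
c22: I5 RO · I6→MUL
c23: I5 EX · I7→ADD
c24: I5 WR R2 · I7 RO
c25: I6 RO
c26: I7 EX
c27: I7 WR R4
c31: I6 EX
c32: I6 WR R0

cycle = 24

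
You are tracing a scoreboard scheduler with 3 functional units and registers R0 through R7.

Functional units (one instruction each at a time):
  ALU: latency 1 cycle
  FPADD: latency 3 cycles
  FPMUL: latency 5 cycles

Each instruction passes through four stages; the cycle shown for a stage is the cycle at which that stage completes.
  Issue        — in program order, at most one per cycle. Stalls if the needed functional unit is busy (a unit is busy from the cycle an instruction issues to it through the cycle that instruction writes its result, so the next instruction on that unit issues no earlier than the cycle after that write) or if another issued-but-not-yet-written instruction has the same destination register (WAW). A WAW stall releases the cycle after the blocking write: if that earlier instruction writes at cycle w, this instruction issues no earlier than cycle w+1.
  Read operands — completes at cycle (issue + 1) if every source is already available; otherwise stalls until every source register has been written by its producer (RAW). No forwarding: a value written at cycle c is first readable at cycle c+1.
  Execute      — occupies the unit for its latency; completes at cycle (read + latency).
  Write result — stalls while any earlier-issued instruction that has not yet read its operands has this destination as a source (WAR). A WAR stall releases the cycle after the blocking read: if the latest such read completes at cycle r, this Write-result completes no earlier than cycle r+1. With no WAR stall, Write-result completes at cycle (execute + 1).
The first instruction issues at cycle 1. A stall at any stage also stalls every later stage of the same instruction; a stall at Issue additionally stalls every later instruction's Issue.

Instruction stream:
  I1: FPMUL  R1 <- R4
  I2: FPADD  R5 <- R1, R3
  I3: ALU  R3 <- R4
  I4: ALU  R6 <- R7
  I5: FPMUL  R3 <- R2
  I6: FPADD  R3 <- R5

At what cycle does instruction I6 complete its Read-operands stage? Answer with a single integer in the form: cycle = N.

I1: IS=1 RO=2 EX=7 WR=8
I2: IS=2 RO=9 EX=12 WR=13  [RAW R1: wait I1 write@8]
I3: IS=3 RO=4 EX=5 WR=10  [WAR R3: wait I2 read@9]
I4: IS=11 RO=12 EX=13 WR=14  [struct: ALU busy until I3 writes@10]
I5: IS=12 RO=13 EX=18 WR=19
I6: IS=20 RO=21 EX=24 WR=25  [WAW R3: wait I5 write@19]

cycle = 21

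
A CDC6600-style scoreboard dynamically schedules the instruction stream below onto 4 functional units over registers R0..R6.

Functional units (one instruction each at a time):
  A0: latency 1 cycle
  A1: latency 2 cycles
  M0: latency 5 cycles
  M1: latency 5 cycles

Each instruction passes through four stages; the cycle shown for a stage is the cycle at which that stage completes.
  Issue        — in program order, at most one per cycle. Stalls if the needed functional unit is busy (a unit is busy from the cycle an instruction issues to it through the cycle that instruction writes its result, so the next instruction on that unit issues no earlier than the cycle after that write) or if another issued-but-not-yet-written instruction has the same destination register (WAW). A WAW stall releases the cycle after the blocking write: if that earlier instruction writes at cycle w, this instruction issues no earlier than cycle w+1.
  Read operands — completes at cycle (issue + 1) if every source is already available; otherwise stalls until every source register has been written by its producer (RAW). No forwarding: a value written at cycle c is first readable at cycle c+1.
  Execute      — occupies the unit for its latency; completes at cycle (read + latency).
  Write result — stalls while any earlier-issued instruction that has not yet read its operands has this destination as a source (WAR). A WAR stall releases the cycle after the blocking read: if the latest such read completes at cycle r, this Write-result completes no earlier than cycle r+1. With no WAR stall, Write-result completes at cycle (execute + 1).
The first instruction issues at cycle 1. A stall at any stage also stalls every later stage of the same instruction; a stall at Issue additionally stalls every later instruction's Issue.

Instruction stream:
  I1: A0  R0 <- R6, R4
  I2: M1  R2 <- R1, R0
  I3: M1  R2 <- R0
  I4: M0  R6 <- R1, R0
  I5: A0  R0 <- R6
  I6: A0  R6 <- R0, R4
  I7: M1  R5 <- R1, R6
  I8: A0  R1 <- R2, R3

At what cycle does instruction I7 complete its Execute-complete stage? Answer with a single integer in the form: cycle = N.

1) issue 1, read 2, done 3, write 4
2) issue 2, read 5, done 10, write 11  <RAW R0: wait I1 write@4>
3) issue 12, read 13, done 18, write 19  <struct: M1 busy until I2 writes@11>
4) issue 13, read 14, done 19, write 20
5) issue 14, read 21, done 22, write 23  <RAW R6: wait I4 write@20>
6) issue 24, read 25, done 26, write 27  <struct: A0 busy until I5 writes@23>
7) issue 25, read 28, done 33, write 34  <RAW R6: wait I6 write@27>
8) issue 28, read 29, done 30, write 31  <struct: A0 busy until I6 writes@27>

cycle = 33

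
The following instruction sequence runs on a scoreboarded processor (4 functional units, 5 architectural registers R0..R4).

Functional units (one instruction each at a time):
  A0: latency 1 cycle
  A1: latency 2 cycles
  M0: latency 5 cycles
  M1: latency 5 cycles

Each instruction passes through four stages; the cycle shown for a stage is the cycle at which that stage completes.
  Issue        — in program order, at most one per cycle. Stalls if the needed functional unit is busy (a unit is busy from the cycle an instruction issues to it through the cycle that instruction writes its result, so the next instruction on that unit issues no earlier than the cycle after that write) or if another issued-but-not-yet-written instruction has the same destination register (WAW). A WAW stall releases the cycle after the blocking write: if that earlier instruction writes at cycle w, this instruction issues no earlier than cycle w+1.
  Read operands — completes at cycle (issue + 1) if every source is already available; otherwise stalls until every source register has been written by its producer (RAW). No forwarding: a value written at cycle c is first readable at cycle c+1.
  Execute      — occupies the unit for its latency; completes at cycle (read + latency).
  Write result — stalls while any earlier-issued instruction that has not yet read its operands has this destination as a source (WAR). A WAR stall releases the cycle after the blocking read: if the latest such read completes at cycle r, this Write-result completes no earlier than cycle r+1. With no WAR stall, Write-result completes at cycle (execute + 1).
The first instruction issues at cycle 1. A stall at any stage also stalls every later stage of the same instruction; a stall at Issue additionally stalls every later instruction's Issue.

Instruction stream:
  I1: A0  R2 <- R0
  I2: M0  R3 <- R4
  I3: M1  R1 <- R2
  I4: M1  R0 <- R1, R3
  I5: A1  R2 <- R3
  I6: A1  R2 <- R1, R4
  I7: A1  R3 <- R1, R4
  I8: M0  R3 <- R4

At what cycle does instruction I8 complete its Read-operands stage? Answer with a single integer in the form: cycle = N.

[1] I1 issues→A0
[2] I1 reads · I2 issues→M0
[3] I1 exec-done · I2 reads · I3 issues→M1
[4] I1 writes R2
[5] I3 reads
[8] I2 exec-done
[9] I2 writes R3
[10] I3 exec-done
[11] I3 writes R1
[12] I4 issues→M1
[13] I4 reads · I5 issues→A1
[14] I5 reads
[16] I5 exec-done
[17] I5 writes R2
[18] I4 exec-done · I6 issues→A1
[19] I4 writes R0 · I6 reads
[21] I6 exec-done
[22] I6 writes R2
[23] I7 issues→A1
[24] I7 reads
[26] I7 exec-done
[27] I7 writes R3
[28] I8 issues→M0
[29] I8 reads
[34] I8 exec-done
[35] I8 writes R3

cycle = 29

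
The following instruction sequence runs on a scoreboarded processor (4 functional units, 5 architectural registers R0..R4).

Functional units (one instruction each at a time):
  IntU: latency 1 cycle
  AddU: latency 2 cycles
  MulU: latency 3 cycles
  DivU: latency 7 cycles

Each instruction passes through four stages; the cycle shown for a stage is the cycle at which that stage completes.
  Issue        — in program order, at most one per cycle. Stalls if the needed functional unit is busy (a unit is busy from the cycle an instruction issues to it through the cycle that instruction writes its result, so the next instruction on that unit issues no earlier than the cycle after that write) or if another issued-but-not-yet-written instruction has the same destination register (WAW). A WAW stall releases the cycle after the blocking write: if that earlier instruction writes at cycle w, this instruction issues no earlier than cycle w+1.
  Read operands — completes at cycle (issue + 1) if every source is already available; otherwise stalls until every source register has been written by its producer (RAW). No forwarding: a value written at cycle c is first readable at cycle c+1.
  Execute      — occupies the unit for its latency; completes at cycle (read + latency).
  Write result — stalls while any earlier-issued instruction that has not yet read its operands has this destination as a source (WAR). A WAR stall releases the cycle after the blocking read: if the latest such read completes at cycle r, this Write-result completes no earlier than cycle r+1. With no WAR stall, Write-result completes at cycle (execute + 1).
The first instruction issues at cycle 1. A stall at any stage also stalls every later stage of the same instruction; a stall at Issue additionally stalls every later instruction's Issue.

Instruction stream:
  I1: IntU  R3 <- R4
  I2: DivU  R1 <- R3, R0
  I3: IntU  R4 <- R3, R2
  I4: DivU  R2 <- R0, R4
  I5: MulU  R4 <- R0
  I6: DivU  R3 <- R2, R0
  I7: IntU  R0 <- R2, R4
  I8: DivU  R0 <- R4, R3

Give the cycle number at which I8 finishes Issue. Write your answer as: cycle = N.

cycle = 34

  I1 | 1 | 2 | 3 | 4
  I2 | 2 | 5 | 12 | 13   RAW R3: wait I1 write@4
  I3 | 5 | 6 | 7 | 8   struct: IntU busy until I1 writes@4
  I4 | 14 | 15 | 22 | 23   struct: DivU busy until I2 writes@13
  I5 | 15 | 16 | 19 | 20
  I6 | 24 | 25 | 32 | 33   struct: DivU busy until I4 writes@23
  I7 | 25 | 26 | 27 | 28
  I8 | 34 | 35 | 42 | 43   struct: DivU busy until I6 writes@33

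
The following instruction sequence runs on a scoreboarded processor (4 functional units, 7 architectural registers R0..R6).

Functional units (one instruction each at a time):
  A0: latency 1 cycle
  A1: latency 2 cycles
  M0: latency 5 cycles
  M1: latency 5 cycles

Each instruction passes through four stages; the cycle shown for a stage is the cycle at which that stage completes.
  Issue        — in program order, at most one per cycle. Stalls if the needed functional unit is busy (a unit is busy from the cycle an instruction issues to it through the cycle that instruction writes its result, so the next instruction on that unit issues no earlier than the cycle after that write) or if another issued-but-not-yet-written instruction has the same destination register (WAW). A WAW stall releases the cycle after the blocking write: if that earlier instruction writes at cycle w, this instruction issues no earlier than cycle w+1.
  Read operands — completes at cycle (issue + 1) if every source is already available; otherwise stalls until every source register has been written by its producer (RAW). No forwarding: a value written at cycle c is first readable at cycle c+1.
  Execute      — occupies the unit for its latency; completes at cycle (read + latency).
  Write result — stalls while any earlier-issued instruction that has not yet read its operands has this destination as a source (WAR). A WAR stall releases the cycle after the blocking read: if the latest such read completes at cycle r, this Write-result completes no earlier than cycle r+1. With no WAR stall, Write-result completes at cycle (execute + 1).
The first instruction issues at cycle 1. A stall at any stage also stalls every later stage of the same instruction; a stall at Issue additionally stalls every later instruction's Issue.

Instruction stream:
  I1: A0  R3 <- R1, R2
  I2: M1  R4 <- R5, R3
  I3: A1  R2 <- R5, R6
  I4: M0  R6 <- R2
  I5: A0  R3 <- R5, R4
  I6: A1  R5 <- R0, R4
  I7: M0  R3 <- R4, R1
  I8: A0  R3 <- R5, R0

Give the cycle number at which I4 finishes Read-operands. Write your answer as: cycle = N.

[1] issue I1 (A0)
[2] I1 read-ops; issue I2 (M1)
[3] I1 finished on A0; issue I3 (A1)
[4] I1→R3; I3 read-ops; issue I4 (M0)
[5] I2 read-ops; issue I5 (A0)
[6] I3 finished on A1
[7] I3→R2
[8] I4 read-ops; issue I6 (A1)
[10] I2 finished on M1
[11] I2→R4
[12] I5 read-ops; I6 read-ops
[13] I4 finished on M0; I5 finished on A0
[14] I4→R6; I5→R3; I6 finished on A1
[15] I6→R5; issue I7 (M0)
[16] I7 read-ops
[21] I7 finished on M0
[22] I7→R3
[23] issue I8 (A0)
[24] I8 read-ops
[25] I8 finished on A0
[26] I8→R3

cycle = 8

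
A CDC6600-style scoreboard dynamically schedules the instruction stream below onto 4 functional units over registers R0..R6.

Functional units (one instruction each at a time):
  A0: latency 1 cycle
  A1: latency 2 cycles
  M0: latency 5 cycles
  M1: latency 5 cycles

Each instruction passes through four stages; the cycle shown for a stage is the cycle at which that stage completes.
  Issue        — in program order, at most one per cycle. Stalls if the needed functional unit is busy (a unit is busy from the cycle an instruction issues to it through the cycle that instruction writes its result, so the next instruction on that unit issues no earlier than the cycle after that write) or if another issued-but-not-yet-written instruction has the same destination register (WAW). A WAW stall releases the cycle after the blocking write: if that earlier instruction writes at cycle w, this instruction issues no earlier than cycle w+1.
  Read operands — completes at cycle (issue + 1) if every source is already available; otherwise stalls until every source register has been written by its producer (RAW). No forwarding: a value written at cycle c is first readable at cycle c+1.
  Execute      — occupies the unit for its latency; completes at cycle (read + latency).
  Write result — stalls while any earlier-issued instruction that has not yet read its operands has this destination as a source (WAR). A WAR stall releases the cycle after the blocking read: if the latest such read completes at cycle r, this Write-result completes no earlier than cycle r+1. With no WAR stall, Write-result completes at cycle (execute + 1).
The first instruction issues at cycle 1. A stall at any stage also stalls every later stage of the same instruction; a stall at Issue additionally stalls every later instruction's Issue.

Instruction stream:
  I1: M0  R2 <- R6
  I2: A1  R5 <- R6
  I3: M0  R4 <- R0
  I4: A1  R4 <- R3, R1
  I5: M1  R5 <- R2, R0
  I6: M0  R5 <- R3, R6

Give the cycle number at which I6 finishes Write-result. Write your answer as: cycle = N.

[1] issue I1 (M0)
[2] I1 read-ops | issue I2 (A1)
[3] I2 read-ops
[5] I2 finished on A1
[6] I2→R5
[7] I1 finished on M0
[8] I1→R2
[9] issue I3 (M0)
[10] I3 read-ops
[15] I3 finished on M0
[16] I3→R4
[17] issue I4 (A1)
[18] I4 read-ops | issue I5 (M1)
[19] I5 read-ops
[20] I4 finished on A1
[21] I4→R4
[24] I5 finished on M1
[25] I5→R5
[26] issue I6 (M0)
[27] I6 read-ops
[32] I6 finished on M0
[33] I6→R5

cycle = 33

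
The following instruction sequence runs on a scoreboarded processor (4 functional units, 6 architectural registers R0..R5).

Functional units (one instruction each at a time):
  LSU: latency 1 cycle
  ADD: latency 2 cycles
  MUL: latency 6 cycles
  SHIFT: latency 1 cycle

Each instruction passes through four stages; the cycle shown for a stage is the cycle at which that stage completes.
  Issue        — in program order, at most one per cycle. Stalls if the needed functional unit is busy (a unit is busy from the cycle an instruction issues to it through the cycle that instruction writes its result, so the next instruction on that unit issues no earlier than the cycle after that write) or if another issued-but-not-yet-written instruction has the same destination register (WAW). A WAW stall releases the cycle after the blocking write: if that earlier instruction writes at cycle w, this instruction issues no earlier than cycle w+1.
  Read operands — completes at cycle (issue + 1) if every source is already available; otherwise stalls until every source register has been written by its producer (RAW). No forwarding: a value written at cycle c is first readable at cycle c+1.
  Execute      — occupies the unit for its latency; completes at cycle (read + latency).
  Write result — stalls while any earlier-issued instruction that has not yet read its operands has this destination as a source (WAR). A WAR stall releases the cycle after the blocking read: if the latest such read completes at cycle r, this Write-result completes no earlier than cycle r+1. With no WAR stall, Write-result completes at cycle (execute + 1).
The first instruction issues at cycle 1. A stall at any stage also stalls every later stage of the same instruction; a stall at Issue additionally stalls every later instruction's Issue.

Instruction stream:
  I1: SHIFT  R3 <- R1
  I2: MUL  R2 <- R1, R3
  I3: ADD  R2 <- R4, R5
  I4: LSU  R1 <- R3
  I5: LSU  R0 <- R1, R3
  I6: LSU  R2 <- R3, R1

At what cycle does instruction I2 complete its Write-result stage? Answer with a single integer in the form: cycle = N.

  I1 | 1 | 2 | 3 | 4
  I2 | 2 | 5 | 11 | 12   RAW R3: wait I1 write@4
  I3 | 13 | 14 | 16 | 17   WAW R2: wait I2 write@12
  I4 | 14 | 15 | 16 | 17
  I5 | 18 | 19 | 20 | 21   struct: LSU busy until I4 writes@17
  I6 | 22 | 23 | 24 | 25   struct: LSU busy until I5 writes@21

cycle = 12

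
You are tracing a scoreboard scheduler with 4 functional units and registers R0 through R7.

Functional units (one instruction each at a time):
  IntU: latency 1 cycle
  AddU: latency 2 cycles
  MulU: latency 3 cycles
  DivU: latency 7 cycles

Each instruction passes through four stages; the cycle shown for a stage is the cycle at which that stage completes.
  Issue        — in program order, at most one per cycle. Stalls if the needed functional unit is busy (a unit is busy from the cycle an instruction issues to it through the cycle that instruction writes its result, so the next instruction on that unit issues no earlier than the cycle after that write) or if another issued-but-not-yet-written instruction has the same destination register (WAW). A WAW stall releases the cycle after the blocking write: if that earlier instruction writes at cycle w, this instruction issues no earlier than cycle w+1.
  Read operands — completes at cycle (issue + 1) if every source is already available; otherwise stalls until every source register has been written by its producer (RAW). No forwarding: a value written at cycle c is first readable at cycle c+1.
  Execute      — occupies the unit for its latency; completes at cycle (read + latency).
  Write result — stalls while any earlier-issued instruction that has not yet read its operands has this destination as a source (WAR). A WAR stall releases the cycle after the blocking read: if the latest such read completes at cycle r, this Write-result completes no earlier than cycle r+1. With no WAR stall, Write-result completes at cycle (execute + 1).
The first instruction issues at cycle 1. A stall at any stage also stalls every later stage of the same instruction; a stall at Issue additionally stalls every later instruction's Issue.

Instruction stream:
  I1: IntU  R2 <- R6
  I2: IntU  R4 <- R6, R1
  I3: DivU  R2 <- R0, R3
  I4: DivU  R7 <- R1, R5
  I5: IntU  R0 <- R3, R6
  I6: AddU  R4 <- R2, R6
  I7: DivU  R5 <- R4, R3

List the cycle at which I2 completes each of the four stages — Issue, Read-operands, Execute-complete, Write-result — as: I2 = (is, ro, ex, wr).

I2 = (5, 6, 7, 8)

c1: I1→IntU
c2: I1 RO
c3: I1 EX
c4: I1 WR R2
c5: I2→IntU
c6: I2 RO · I3→DivU
c7: I2 EX · I3 RO
c8: I2 WR R4
c14: I3 EX
c15: I3 WR R2
c16: I4→DivU
c17: I4 RO · I5→IntU
c18: I5 RO · I6→AddU
c19: I5 EX · I6 RO
c20: I5 WR R0
c21: I6 EX
c22: I6 WR R4
c24: I4 EX
c25: I4 WR R7
c26: I7→DivU
c27: I7 RO
c34: I7 EX
c35: I7 WR R5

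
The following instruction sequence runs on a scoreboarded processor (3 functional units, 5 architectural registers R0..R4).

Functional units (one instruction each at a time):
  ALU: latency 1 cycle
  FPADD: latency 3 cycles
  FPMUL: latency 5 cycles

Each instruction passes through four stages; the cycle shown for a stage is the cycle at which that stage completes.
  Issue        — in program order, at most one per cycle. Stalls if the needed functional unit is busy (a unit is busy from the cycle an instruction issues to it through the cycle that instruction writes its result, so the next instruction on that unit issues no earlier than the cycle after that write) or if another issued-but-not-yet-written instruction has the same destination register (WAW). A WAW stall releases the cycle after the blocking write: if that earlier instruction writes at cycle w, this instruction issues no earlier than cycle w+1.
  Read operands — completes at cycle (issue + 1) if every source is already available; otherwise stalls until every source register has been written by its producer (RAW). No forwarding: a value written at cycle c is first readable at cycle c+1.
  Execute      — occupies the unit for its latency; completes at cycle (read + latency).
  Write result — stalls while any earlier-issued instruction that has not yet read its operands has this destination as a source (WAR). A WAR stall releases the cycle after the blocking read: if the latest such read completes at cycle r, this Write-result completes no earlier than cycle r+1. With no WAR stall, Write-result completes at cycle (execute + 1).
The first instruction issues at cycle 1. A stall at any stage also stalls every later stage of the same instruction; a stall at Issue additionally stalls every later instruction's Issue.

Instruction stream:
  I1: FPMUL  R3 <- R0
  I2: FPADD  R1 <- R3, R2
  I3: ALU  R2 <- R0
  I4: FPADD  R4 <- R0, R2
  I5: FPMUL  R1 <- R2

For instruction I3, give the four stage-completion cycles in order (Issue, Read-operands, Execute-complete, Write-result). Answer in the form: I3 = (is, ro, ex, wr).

I3 = (3, 4, 5, 10)

c1: I1 dispatched to FPMUL
c2: I1 operands ready, I2 dispatched to FPADD
c3: I3 dispatched to ALU
c4: I3 operands ready
c5: I3 complete
c7: I1 complete
c8: R3←I1
c9: I2 operands ready
c10: R2←I3
c12: I2 complete
c13: R1←I2
c14: I4 dispatched to FPADD
c15: I4 operands ready, I5 dispatched to FPMUL
c16: I5 operands ready
c18: I4 complete
c19: R4←I4
c21: I5 complete
c22: R1←I5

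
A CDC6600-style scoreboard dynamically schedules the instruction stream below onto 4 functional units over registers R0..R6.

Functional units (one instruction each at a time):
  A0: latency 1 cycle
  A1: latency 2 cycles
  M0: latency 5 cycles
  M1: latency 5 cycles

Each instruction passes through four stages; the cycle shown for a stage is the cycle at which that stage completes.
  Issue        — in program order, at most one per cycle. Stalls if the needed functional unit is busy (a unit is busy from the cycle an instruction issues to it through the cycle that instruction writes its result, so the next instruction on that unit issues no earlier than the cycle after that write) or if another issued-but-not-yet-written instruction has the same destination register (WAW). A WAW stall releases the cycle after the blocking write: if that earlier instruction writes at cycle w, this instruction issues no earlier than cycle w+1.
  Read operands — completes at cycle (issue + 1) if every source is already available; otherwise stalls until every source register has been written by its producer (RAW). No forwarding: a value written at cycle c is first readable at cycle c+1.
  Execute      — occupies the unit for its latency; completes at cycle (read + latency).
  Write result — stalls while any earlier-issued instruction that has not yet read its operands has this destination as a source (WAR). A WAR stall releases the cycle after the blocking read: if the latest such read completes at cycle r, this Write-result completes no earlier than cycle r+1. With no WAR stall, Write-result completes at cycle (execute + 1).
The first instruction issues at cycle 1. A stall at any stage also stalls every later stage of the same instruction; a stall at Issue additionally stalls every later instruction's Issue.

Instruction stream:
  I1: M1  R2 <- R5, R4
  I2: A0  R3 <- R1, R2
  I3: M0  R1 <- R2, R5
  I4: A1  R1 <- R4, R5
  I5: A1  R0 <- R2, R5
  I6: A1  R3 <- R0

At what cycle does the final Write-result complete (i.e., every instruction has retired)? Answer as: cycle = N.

cycle = 30

I1  is:1  ro:2  ex:7  wr:8
I2  is:2  ro:9  ex:10  wr:11  — RAW R2: wait I1 write@8
I3  is:3  ro:9  ex:14  wr:15  — RAW R2: wait I1 write@8
I4  is:16  ro:17  ex:19  wr:20  — WAW R1: wait I3 write@15
I5  is:21  ro:22  ex:24  wr:25  — struct: A1 busy until I4 writes@20
I6  is:26  ro:27  ex:29  wr:30  — struct: A1 busy until I5 writes@25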